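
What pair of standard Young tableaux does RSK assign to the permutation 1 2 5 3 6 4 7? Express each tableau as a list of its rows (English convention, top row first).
Insert each entry of the permutation into P by Schensted row insertion, recording in Q the position of each new cell.

Insert 1: appended to row 1. P = [[1]].
Insert 2: appended to row 1. P = [[1, 2]].
Insert 5: appended to row 1. P = [[1, 2, 5]].
Insert 3: 3 bumps 5 from row 1; 5 starts row 2. P = [[1, 2, 3], [5]].
Insert 6: appended to row 1. P = [[1, 2, 3, 6], [5]].
Insert 4: 4 bumps 6 from row 1; 6 appends to row 2. P = [[1, 2, 3, 4], [5, 6]].
Insert 7: appended to row 1. P = [[1, 2, 3, 4, 7], [5, 6]].

So P = [[1, 2, 3, 4, 7], [5, 6]], Q = [[1, 2, 3, 5, 7], [4, 6]].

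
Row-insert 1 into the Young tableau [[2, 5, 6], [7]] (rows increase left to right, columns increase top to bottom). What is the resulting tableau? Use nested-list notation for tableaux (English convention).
In row 1, 1 replaces 2 (the leftmost entry greater than 1); 2 is bumped to row 2. In row 2, 2 replaces 7 (the leftmost entry greater than 2); 7 is bumped to row 3. 7 starts a new row 3. The new tableau is [[1, 5, 6], [2], [7]].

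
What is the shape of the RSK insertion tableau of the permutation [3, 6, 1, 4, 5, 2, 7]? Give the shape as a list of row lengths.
RSK row insertion gives P = [[1, 2, 5, 7], [3, 4], [6]], which has shape [4, 2, 1].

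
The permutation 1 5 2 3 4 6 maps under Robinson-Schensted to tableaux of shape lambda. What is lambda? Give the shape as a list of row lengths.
[5, 1]

Row-insert each entry into an empty tableau.

After inserting 1: P = [[1]].
After inserting 5: P = [[1, 5]].
After inserting 2: P = [[1, 2], [5]].
After inserting 3: P = [[1, 2, 3], [5]].
After inserting 4: P = [[1, 2, 3, 4], [5]].
After inserting 6: P = [[1, 2, 3, 4, 6], [5]].

The final insertion tableau P = [[1, 2, 3, 4, 6], [5]] has shape [5, 1].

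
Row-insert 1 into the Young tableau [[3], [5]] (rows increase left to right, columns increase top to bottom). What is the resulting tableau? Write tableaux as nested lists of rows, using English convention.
In row 1, 1 replaces 3 (the leftmost entry greater than 1); 3 is bumped to row 2. In row 2, 3 replaces 5 (the leftmost entry greater than 3); 5 is bumped to row 3. 5 starts a new row 3. The new tableau is [[1], [3], [5]].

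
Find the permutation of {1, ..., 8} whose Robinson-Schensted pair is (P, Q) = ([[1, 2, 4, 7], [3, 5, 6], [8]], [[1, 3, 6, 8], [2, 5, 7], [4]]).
8 3 5 1 2 6 4 7

Reverse RSK: for i = n, n-1, ..., 1, locate i in Q, remove the corresponding corner cell from P, and reverse-bump its entry up through P; the value ejected from row 1 is w(i).

So w = 8 3 5 1 2 6 4 7.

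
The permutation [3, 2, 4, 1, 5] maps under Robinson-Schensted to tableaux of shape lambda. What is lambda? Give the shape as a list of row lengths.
RSK row insertion gives P = [[1, 4, 5], [2], [3]], which has shape [3, 1, 1].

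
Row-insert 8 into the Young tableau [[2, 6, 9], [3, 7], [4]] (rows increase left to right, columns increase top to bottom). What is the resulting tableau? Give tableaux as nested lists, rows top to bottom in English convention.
[[2, 6, 8], [3, 7, 9], [4]]

In row 1, 8 replaces 9 (the leftmost entry greater than 8); 9 is bumped to row 2. 9 is appended to row 2. The new tableau is [[2, 6, 8], [3, 7, 9], [4]].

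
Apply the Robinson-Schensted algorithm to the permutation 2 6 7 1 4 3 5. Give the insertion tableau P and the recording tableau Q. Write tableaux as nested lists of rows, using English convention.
P = [[1, 3, 5], [2, 4, 7], [6]], Q = [[1, 2, 3], [4, 5, 7], [6]]

Insert each entry of the permutation into P by Schensted row insertion, recording in Q the position of each new cell.

Insert 2: appended to row 1. P = [[2]], Q = [[1]].
Insert 6: appended to row 1. P = [[2, 6]], Q = [[1, 2]].
Insert 7: appended to row 1. P = [[2, 6, 7]], Q = [[1, 2, 3]].
Insert 1: 1 bumps 2 from row 1; 2 starts row 2. P = [[1, 6, 7], [2]], Q = [[1, 2, 3], [4]].
Insert 4: 4 bumps 6 from row 1; 6 appends to row 2. P = [[1, 4, 7], [2, 6]], Q = [[1, 2, 3], [4, 5]].
Insert 3: 3 bumps 4 from row 1; 4 bumps 6 from row 2; 6 starts row 3. P = [[1, 3, 7], [2, 4], [6]], Q = [[1, 2, 3], [4, 5], [6]].
Insert 5: 5 bumps 7 from row 1; 7 appends to row 2. P = [[1, 3, 5], [2, 4, 7], [6]], Q = [[1, 2, 3], [4, 5, 7], [6]].

So P = [[1, 3, 5], [2, 4, 7], [6]], Q = [[1, 2, 3], [4, 5, 7], [6]].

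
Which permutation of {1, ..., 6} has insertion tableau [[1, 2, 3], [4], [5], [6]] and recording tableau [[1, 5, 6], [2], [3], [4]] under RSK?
Reverse the RSK construction: for i from n down to 1, find the cell of Q containing i, remove the entry at that cell from P, and reverse-bump it up through P; the value ejected from row 1 is w(i).

Step i=6: Q has 6 at row 1, column 3; remove that cell from P, ejecting 3. So w(6) = 3. P is now [[1, 2], [4], [5], [6]].
Step i=5: Q has 5 at row 1, column 2; remove that cell from P, ejecting 2. So w(5) = 2. P is now [[1], [4], [5], [6]].
Step i=4: Q has 4 at row 4, column 1; remove 6 from row 4 of P and reverse-bump: 6 enters row 3 and ejects 5; 5 enters row 2 and ejects 4; 4 enters row 1 and ejects 1. So w(4) = 1. P is now [[4], [5], [6]].
Step i=3: Q has 3 at row 3, column 1; remove 6 from row 3 of P and reverse-bump: 6 enters row 2 and ejects 5; 5 enters row 1 and ejects 4. So w(3) = 4. P is now [[5], [6]].
Step i=2: Q has 2 at row 2, column 1; remove 6 from row 2 of P and reverse-bump: 6 enters row 1 and ejects 5. So w(2) = 5. P is now [[6]].
Step i=1: Q has 1 at row 1, column 1; remove that cell from P, ejecting 6. So w(1) = 6. P is now [].

So w = 6 5 4 1 2 3.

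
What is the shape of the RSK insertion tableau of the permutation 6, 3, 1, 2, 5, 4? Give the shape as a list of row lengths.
Row-insert each entry into an empty tableau.

After inserting 6: P = [[6]].
After inserting 3: P = [[3], [6]].
After inserting 1: P = [[1], [3], [6]].
After inserting 2: P = [[1, 2], [3], [6]].
After inserting 5: P = [[1, 2, 5], [3], [6]].
After inserting 4: P = [[1, 2, 4], [3, 5], [6]].

The final insertion tableau P = [[1, 2, 4], [3, 5], [6]] has shape [3, 2, 1].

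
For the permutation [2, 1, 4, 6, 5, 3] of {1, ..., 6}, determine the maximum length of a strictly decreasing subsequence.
3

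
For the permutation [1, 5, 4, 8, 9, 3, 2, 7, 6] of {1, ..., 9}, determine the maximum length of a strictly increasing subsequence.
4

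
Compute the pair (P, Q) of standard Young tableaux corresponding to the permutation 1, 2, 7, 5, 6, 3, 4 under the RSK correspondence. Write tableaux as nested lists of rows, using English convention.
Insert each entry of the permutation into P by Schensted row insertion, recording in Q the position of each new cell.

Insert 1: appended to row 1. P = [[1]].
Insert 2: appended to row 1. P = [[1, 2]].
Insert 7: appended to row 1. P = [[1, 2, 7]].
Insert 5: 5 bumps 7 from row 1; 7 starts row 2. P = [[1, 2, 5], [7]].
Insert 6: appended to row 1. P = [[1, 2, 5, 6], [7]].
Insert 3: 3 bumps 5 from row 1; 5 bumps 7 from row 2; 7 starts row 3. P = [[1, 2, 3, 6], [5], [7]].
Insert 4: 4 bumps 6 from row 1; 6 appends to row 2. P = [[1, 2, 3, 4], [5, 6], [7]].

So P = [[1, 2, 3, 4], [5, 6], [7]], Q = [[1, 2, 3, 5], [4, 7], [6]].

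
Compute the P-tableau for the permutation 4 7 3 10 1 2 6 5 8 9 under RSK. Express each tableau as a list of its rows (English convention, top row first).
P = [[1, 2, 5, 8, 9], [3, 6, 10], [4, 7]]

Insert 4: appended to row 1. P = [[4]].
Insert 7: appended to row 1. P = [[4, 7]].
Insert 3: 3 bumps 4 from row 1; 4 starts row 2. P = [[3, 7], [4]].
Insert 10: appended to row 1. P = [[3, 7, 10], [4]].
Insert 1: 1 bumps 3 from row 1; 3 bumps 4 from row 2; 4 starts row 3. P = [[1, 7, 10], [3], [4]].
Insert 2: 2 bumps 7 from row 1; 7 appends to row 2. P = [[1, 2, 10], [3, 7], [4]].
Insert 6: 6 bumps 10 from row 1; 10 appends to row 2. P = [[1, 2, 6], [3, 7, 10], [4]].
Insert 5: 5 bumps 6 from row 1; 6 bumps 7 from row 2; 7 appends to row 3. P = [[1, 2, 5], [3, 6, 10], [4, 7]].
Insert 8: appended to row 1. P = [[1, 2, 5, 8], [3, 6, 10], [4, 7]].
Insert 9: appended to row 1. P = [[1, 2, 5, 8, 9], [3, 6, 10], [4, 7]].

So P = [[1, 2, 5, 8, 9], [3, 6, 10], [4, 7]].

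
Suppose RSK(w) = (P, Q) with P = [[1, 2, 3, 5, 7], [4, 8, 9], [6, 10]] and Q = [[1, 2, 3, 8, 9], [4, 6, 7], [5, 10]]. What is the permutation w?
Reverse the RSK construction: for i from n down to 1, find the cell of Q containing i, remove the entry at that cell from P, and reverse-bump it up through P; the value ejected from row 1 is w(i).

Step i=10: Q has 10 at row 3, column 2; remove 10 from row 3 of P and reverse-bump: 10 enters row 2 and ejects 9; 9 enters row 1 and ejects 7. So w(10) = 7. P is now [[1, 2, 3, 5, 9], [4, 8, 10], [6]].
Step i=9: Q has 9 at row 1, column 5; remove that cell from P, ejecting 9. So w(9) = 9. P is now [[1, 2, 3, 5], [4, 8, 10], [6]].
Step i=8: Q has 8 at row 1, column 4; remove that cell from P, ejecting 5. So w(8) = 5. P is now [[1, 2, 3], [4, 8, 10], [6]].
Step i=7: Q has 7 at row 2, column 3; remove 10 from row 2 of P and reverse-bump: 10 enters row 1 and ejects 3. So w(7) = 3. P is now [[1, 2, 10], [4, 8], [6]].
Step i=6: Q has 6 at row 2, column 2; remove 8 from row 2 of P and reverse-bump: 8 enters row 1 and ejects 2. So w(6) = 2. P is now [[1, 8, 10], [4], [6]].
Step i=5: Q has 5 at row 3, column 1; remove 6 from row 3 of P and reverse-bump: 6 enters row 2 and ejects 4; 4 enters row 1 and ejects 1. So w(5) = 1. P is now [[4, 8, 10], [6]].
Step i=4: Q has 4 at row 2, column 1; remove 6 from row 2 of P and reverse-bump: 6 enters row 1 and ejects 4. So w(4) = 4. P is now [[6, 8, 10]].
Step i=3: Q has 3 at row 1, column 3; remove that cell from P, ejecting 10. So w(3) = 10. P is now [[6, 8]].
Step i=2: Q has 2 at row 1, column 2; remove that cell from P, ejecting 8. So w(2) = 8. P is now [[6]].
Step i=1: Q has 1 at row 1, column 1; remove that cell from P, ejecting 6. So w(1) = 6. P is now [].

So w = 6 8 10 4 1 2 3 5 9 7.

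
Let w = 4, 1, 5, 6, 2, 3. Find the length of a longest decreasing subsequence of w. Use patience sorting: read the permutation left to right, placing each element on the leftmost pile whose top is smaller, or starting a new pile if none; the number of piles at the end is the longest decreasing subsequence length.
4: new pile. tops = [4]
1: new pile. tops = [4, 1]
5: onto pile 1 (replacing 4). tops = [5, 1]
6: onto pile 1 (replacing 5). tops = [6, 1]
2: onto pile 2 (replacing 1). tops = [6, 2]
3: onto pile 2 (replacing 2). tops = [6, 3]

2 piles, so the longest decreasing subsequence has length 2.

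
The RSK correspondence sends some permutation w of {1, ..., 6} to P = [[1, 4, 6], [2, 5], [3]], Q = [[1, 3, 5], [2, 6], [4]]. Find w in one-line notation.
3 2 5 1 6 4

Reverse the RSK construction: for i from n down to 1, find the cell of Q containing i, remove the entry at that cell from P, and reverse-bump it up through P; the value ejected from row 1 is w(i).

Step i=6: Q has 6 at row 2, column 2; remove 5 from row 2 of P and reverse-bump: 5 enters row 1 and ejects 4. So w(6) = 4. P is now [[1, 5, 6], [2], [3]].
Step i=5: Q has 5 at row 1, column 3; remove that cell from P, ejecting 6. So w(5) = 6. P is now [[1, 5], [2], [3]].
Step i=4: Q has 4 at row 3, column 1; remove 3 from row 3 of P and reverse-bump: 3 enters row 2 and ejects 2; 2 enters row 1 and ejects 1. So w(4) = 1. P is now [[2, 5], [3]].
Step i=3: Q has 3 at row 1, column 2; remove that cell from P, ejecting 5. So w(3) = 5. P is now [[2], [3]].
Step i=2: Q has 2 at row 2, column 1; remove 3 from row 2 of P and reverse-bump: 3 enters row 1 and ejects 2. So w(2) = 2. P is now [[3]].
Step i=1: Q has 1 at row 1, column 1; remove that cell from P, ejecting 3. So w(1) = 3. P is now [].

So w = 3 2 5 1 6 4.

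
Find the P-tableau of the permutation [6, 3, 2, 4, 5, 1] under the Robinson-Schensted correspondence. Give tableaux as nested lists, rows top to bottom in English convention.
Insert 6: appended to row 1. P = [[6]].
Insert 3: 3 bumps 6 from row 1; 6 starts row 2. P = [[3], [6]].
Insert 2: 2 bumps 3 from row 1; 3 bumps 6 from row 2; 6 starts row 3. P = [[2], [3], [6]].
Insert 4: appended to row 1. P = [[2, 4], [3], [6]].
Insert 5: appended to row 1. P = [[2, 4, 5], [3], [6]].
Insert 1: 1 bumps 2 from row 1; 2 bumps 3 from row 2; 3 bumps 6 from row 3; 6 starts row 4. P = [[1, 4, 5], [2], [3], [6]].

So P = [[1, 4, 5], [2], [3], [6]].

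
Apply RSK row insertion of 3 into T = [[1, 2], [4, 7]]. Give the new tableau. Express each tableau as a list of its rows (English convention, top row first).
[[1, 2, 3], [4, 7]]

3 is larger than every entry of row 1, so it is appended to row 1. The new tableau is [[1, 2, 3], [4, 7]].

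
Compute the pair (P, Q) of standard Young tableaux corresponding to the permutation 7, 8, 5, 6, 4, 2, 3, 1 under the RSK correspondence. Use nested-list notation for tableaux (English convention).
Insert each entry of the permutation into P by Schensted row insertion, recording in Q the position of each new cell.

Insert 7: appended to row 1. P = [[7]].
Insert 8: appended to row 1. P = [[7, 8]].
Insert 5: 5 bumps 7 from row 1; 7 starts row 2. P = [[5, 8], [7]].
Insert 6: 6 bumps 8 from row 1; 8 appends to row 2. P = [[5, 6], [7, 8]].
Insert 4: 4 bumps 5 from row 1; 5 bumps 7 from row 2; 7 starts row 3. P = [[4, 6], [5, 8], [7]].
Insert 2: 2 bumps 4 from row 1; 4 bumps 5 from row 2; 5 bumps 7 from row 3; 7 starts row 4. P = [[2, 6], [4, 8], [5], [7]].
Insert 3: 3 bumps 6 from row 1; 6 bumps 8 from row 2; 8 appends to row 3. P = [[2, 3], [4, 6], [5, 8], [7]].
Insert 1: 1 bumps 2 from row 1; 2 bumps 4 from row 2; 4 bumps 5 from row 3; 5 bumps 7 from row 4; 7 starts row 5. P = [[1, 3], [2, 6], [4, 8], [5], [7]].

So P = [[1, 3], [2, 6], [4, 8], [5], [7]], Q = [[1, 2], [3, 4], [5, 7], [6], [8]].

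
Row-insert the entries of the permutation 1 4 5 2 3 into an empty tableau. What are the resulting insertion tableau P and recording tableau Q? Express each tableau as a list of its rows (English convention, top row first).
P = [[1, 2, 3], [4, 5]], Q = [[1, 2, 3], [4, 5]]

Insert each entry of the permutation into P by Schensted row insertion, recording in Q the position of each new cell.

Insert 1: appended to row 1. P = [[1]].
Insert 4: appended to row 1. P = [[1, 4]].
Insert 5: appended to row 1. P = [[1, 4, 5]].
Insert 2: 2 bumps 4 from row 1; 4 starts row 2. P = [[1, 2, 5], [4]].
Insert 3: 3 bumps 5 from row 1; 5 appends to row 2. P = [[1, 2, 3], [4, 5]].

So P = [[1, 2, 3], [4, 5]], Q = [[1, 2, 3], [4, 5]].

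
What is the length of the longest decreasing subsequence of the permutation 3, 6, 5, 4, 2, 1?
5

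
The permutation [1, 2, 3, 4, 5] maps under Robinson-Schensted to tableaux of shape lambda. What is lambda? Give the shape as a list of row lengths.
[5]

Row-insert each entry into an empty tableau.

After inserting 1: P = [[1]].
After inserting 2: P = [[1, 2]].
After inserting 3: P = [[1, 2, 3]].
After inserting 4: P = [[1, 2, 3, 4]].
After inserting 5: P = [[1, 2, 3, 4, 5]].

The final insertion tableau P = [[1, 2, 3, 4, 5]] has shape [5].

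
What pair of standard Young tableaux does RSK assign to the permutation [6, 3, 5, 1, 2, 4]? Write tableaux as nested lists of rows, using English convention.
P = [[1, 2, 4], [3, 5], [6]], Q = [[1, 3, 6], [2, 5], [4]]

Insert each entry of the permutation into P by Schensted row insertion, recording in Q the position of each new cell.

Insert 6: appended to row 1. P = [[6]].
Insert 3: 3 bumps 6 from row 1; 6 starts row 2. P = [[3], [6]].
Insert 5: appended to row 1. P = [[3, 5], [6]].
Insert 1: 1 bumps 3 from row 1; 3 bumps 6 from row 2; 6 starts row 3. P = [[1, 5], [3], [6]].
Insert 2: 2 bumps 5 from row 1; 5 appends to row 2. P = [[1, 2], [3, 5], [6]].
Insert 4: appended to row 1. P = [[1, 2, 4], [3, 5], [6]].

So P = [[1, 2, 4], [3, 5], [6]], Q = [[1, 3, 6], [2, 5], [4]].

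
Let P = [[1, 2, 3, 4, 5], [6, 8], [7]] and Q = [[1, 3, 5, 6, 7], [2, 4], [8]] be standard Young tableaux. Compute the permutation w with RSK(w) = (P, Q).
Reverse the RSK construction: for i from n down to 1, find the cell of Q containing i, remove the entry at that cell from P, and reverse-bump it up through P; the value ejected from row 1 is w(i).

Step i=8: Q has 8 at row 3, column 1; remove 7 from row 3 of P and reverse-bump: 7 enters row 2 and ejects 6; 6 enters row 1 and ejects 5. So w(8) = 5. P is now [[1, 2, 3, 4, 6], [7, 8]].
Step i=7: Q has 7 at row 1, column 5; remove that cell from P, ejecting 6. So w(7) = 6. P is now [[1, 2, 3, 4], [7, 8]].
Step i=6: Q has 6 at row 1, column 4; remove that cell from P, ejecting 4. So w(6) = 4. P is now [[1, 2, 3], [7, 8]].
Step i=5: Q has 5 at row 1, column 3; remove that cell from P, ejecting 3. So w(5) = 3. P is now [[1, 2], [7, 8]].
Step i=4: Q has 4 at row 2, column 2; remove 8 from row 2 of P and reverse-bump: 8 enters row 1 and ejects 2. So w(4) = 2. P is now [[1, 8], [7]].
Step i=3: Q has 3 at row 1, column 2; remove that cell from P, ejecting 8. So w(3) = 8. P is now [[1], [7]].
Step i=2: Q has 2 at row 2, column 1; remove 7 from row 2 of P and reverse-bump: 7 enters row 1 and ejects 1. So w(2) = 1. P is now [[7]].
Step i=1: Q has 1 at row 1, column 1; remove that cell from P, ejecting 7. So w(1) = 7. P is now [].

So w = 7 1 8 2 3 4 6 5.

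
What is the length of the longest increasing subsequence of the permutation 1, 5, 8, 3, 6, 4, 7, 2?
4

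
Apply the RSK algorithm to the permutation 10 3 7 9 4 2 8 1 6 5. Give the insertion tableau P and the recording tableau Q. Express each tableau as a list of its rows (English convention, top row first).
Insert each entry of the permutation into P by Schensted row insertion, recording in Q the position of each new cell.

Insert 10: appended to row 1. P = [[10]].
Insert 3: 3 bumps 10 from row 1; 10 starts row 2. P = [[3], [10]].
Insert 7: appended to row 1. P = [[3, 7], [10]].
Insert 9: appended to row 1. P = [[3, 7, 9], [10]].
Insert 4: 4 bumps 7 from row 1; 7 bumps 10 from row 2; 10 starts row 3. P = [[3, 4, 9], [7], [10]].
Insert 2: 2 bumps 3 from row 1; 3 bumps 7 from row 2; 7 bumps 10 from row 3; 10 starts row 4. P = [[2, 4, 9], [3], [7], [10]].
Insert 8: 8 bumps 9 from row 1; 9 appends to row 2. P = [[2, 4, 8], [3, 9], [7], [10]].
Insert 1: 1 bumps 2 from row 1; 2 bumps 3 from row 2; 3 bumps 7 from row 3; 7 bumps 10 from row 4; 10 starts row 5. P = [[1, 4, 8], [2, 9], [3], [7], [10]].
Insert 6: 6 bumps 8 from row 1; 8 bumps 9 from row 2; 9 appends to row 3. P = [[1, 4, 6], [2, 8], [3, 9], [7], [10]].
Insert 5: 5 bumps 6 from row 1; 6 bumps 8 from row 2; 8 bumps 9 from row 3; 9 appends to row 4. P = [[1, 4, 5], [2, 6], [3, 8], [7, 9], [10]].

So P = [[1, 4, 5], [2, 6], [3, 8], [7, 9], [10]], Q = [[1, 3, 4], [2, 7], [5, 9], [6, 10], [8]].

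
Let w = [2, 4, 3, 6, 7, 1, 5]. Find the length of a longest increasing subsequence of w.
4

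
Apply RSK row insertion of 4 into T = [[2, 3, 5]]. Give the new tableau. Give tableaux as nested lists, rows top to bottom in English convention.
In row 1, 4 replaces 5 (the leftmost entry greater than 4); 5 is bumped to row 2. 5 starts a new row 2. The new tableau is [[2, 3, 4], [5]].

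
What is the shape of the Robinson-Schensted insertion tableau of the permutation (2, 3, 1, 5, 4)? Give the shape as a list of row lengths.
[3, 2]

Row-insert each entry into an empty tableau.

After inserting 2: P = [[2]].
After inserting 3: P = [[2, 3]].
After inserting 1: P = [[1, 3], [2]].
After inserting 5: P = [[1, 3, 5], [2]].
After inserting 4: P = [[1, 3, 4], [2, 5]].

The final insertion tableau P = [[1, 3, 4], [2, 5]] has shape [3, 2].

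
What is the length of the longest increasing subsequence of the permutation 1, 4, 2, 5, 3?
3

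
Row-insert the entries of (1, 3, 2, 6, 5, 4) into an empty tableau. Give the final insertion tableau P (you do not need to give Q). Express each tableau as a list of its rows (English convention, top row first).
P = [[1, 2, 4], [3, 5], [6]]

After inserting 1: P = [[1]].
After inserting 3: P = [[1, 3]].
After inserting 2: P = [[1, 2], [3]].
After inserting 6: P = [[1, 2, 6], [3]].
After inserting 5: P = [[1, 2, 5], [3, 6]].
After inserting 4: P = [[1, 2, 4], [3, 5], [6]].

So P = [[1, 2, 4], [3, 5], [6]].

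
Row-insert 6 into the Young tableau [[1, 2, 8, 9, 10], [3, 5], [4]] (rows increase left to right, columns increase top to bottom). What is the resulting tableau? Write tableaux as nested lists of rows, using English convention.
In row 1, 6 replaces 8 (the leftmost entry greater than 6); 8 is bumped to row 2. 8 is appended to row 2. The new tableau is [[1, 2, 6, 9, 10], [3, 5, 8], [4]].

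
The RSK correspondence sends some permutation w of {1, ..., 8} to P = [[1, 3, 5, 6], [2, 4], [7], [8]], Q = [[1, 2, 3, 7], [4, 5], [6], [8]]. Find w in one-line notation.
Reverse the RSK construction: for i from n down to 1, find the cell of Q containing i, remove the entry at that cell from P, and reverse-bump it up through P; the value ejected from row 1 is w(i).

Step i=8: Q has 8 at row 4, column 1; remove 8 from row 4 of P and reverse-bump: 8 enters row 3 and ejects 7; 7 enters row 2 and ejects 4; 4 enters row 1 and ejects 3. So w(8) = 3. P is now [[1, 4, 5, 6], [2, 7], [8]].
Step i=7: Q has 7 at row 1, column 4; remove that cell from P, ejecting 6. So w(7) = 6. P is now [[1, 4, 5], [2, 7], [8]].
Step i=6: Q has 6 at row 3, column 1; remove 8 from row 3 of P and reverse-bump: 8 enters row 2 and ejects 7; 7 enters row 1 and ejects 5. So w(6) = 5. P is now [[1, 4, 7], [2, 8]].
Step i=5: Q has 5 at row 2, column 2; remove 8 from row 2 of P and reverse-bump: 8 enters row 1 and ejects 7. So w(5) = 7. P is now [[1, 4, 8], [2]].
Step i=4: Q has 4 at row 2, column 1; remove 2 from row 2 of P and reverse-bump: 2 enters row 1 and ejects 1. So w(4) = 1. P is now [[2, 4, 8]].
Step i=3: Q has 3 at row 1, column 3; remove that cell from P, ejecting 8. So w(3) = 8. P is now [[2, 4]].
Step i=2: Q has 2 at row 1, column 2; remove that cell from P, ejecting 4. So w(2) = 4. P is now [[2]].
Step i=1: Q has 1 at row 1, column 1; remove that cell from P, ejecting 2. So w(1) = 2. P is now [].

So w = 2 4 8 1 7 5 6 3.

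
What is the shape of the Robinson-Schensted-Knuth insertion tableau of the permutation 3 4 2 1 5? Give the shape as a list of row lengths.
Row-insert each entry into an empty tableau.

After inserting 3: P = [[3]].
After inserting 4: P = [[3, 4]].
After inserting 2: P = [[2, 4], [3]].
After inserting 1: P = [[1, 4], [2], [3]].
After inserting 5: P = [[1, 4, 5], [2], [3]].

The final insertion tableau P = [[1, 4, 5], [2], [3]] has shape [3, 1, 1].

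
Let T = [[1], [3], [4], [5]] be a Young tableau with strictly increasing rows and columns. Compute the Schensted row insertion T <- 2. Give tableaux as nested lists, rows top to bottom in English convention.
2 is larger than every entry of row 1, so it is appended to row 1. The new tableau is [[1, 2], [3], [4], [5]].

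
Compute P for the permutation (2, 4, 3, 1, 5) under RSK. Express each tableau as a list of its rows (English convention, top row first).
P = [[1, 3, 5], [2], [4]]

After inserting 2: P = [[2]].
After inserting 4: P = [[2, 4]].
After inserting 3: P = [[2, 3], [4]].
After inserting 1: P = [[1, 3], [2], [4]].
After inserting 5: P = [[1, 3, 5], [2], [4]].

So P = [[1, 3, 5], [2], [4]].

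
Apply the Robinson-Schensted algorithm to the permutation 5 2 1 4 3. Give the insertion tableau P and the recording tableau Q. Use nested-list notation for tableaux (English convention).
P = [[1, 3], [2, 4], [5]], Q = [[1, 4], [2, 5], [3]]

Insert each entry of the permutation into P by Schensted row insertion, recording in Q the position of each new cell.

After inserting 5: P = [[5]].
After inserting 2: P = [[2], [5]].
After inserting 1: P = [[1], [2], [5]].
After inserting 4: P = [[1, 4], [2], [5]].
After inserting 3: P = [[1, 3], [2, 4], [5]].

So P = [[1, 3], [2, 4], [5]], Q = [[1, 4], [2, 5], [3]].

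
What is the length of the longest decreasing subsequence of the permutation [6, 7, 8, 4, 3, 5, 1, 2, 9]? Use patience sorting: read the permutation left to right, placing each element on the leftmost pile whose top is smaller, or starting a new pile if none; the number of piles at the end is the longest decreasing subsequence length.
6: new pile. tops = [6]
7: onto pile 1 (replacing 6). tops = [7]
8: onto pile 1 (replacing 7). tops = [8]
4: new pile. tops = [8, 4]
3: new pile. tops = [8, 4, 3]
5: onto pile 2 (replacing 4). tops = [8, 5, 3]
1: new pile. tops = [8, 5, 3, 1]
2: onto pile 4 (replacing 1). tops = [8, 5, 3, 2]
9: onto pile 1 (replacing 8). tops = [9, 5, 3, 2]

4 piles, so the longest decreasing subsequence has length 4.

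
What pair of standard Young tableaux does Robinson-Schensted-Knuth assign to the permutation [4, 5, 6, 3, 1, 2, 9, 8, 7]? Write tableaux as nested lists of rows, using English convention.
Insert each entry of the permutation into P by Schensted row insertion, recording in Q the position of each new cell.

After inserting 4: P = [[4]].
After inserting 5: P = [[4, 5]].
After inserting 6: P = [[4, 5, 6]].
After inserting 3: P = [[3, 5, 6], [4]].
After inserting 1: P = [[1, 5, 6], [3], [4]].
After inserting 2: P = [[1, 2, 6], [3, 5], [4]].
After inserting 9: P = [[1, 2, 6, 9], [3, 5], [4]].
After inserting 8: P = [[1, 2, 6, 8], [3, 5, 9], [4]].
After inserting 7: P = [[1, 2, 6, 7], [3, 5, 8], [4, 9]].

So P = [[1, 2, 6, 7], [3, 5, 8], [4, 9]], Q = [[1, 2, 3, 7], [4, 6, 8], [5, 9]].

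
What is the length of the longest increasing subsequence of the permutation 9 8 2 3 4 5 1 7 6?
5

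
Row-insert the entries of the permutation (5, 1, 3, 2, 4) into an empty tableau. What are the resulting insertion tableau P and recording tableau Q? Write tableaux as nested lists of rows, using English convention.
Insert each entry of the permutation into P by Schensted row insertion, recording in Q the position of each new cell.

Insert 5: appended to row 1. P = [[5]].
Insert 1: 1 bumps 5 from row 1; 5 starts row 2. P = [[1], [5]].
Insert 3: appended to row 1. P = [[1, 3], [5]].
Insert 2: 2 bumps 3 from row 1; 3 bumps 5 from row 2; 5 starts row 3. P = [[1, 2], [3], [5]].
Insert 4: appended to row 1. P = [[1, 2, 4], [3], [5]].

So P = [[1, 2, 4], [3], [5]], Q = [[1, 3, 5], [2], [4]].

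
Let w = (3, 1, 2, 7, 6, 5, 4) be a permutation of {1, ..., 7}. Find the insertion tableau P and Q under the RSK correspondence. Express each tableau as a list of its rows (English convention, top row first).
Insert each entry of the permutation into P by Schensted row insertion, recording in Q the position of each new cell.

Insert 3: appended to row 1. P = [[3]].
Insert 1: 1 bumps 3 from row 1; 3 starts row 2. P = [[1], [3]].
Insert 2: appended to row 1. P = [[1, 2], [3]].
Insert 7: appended to row 1. P = [[1, 2, 7], [3]].
Insert 6: 6 bumps 7 from row 1; 7 appends to row 2. P = [[1, 2, 6], [3, 7]].
Insert 5: 5 bumps 6 from row 1; 6 bumps 7 from row 2; 7 starts row 3. P = [[1, 2, 5], [3, 6], [7]].
Insert 4: 4 bumps 5 from row 1; 5 bumps 6 from row 2; 6 bumps 7 from row 3; 7 starts row 4. P = [[1, 2, 4], [3, 5], [6], [7]].

So P = [[1, 2, 4], [3, 5], [6], [7]], Q = [[1, 3, 4], [2, 5], [6], [7]].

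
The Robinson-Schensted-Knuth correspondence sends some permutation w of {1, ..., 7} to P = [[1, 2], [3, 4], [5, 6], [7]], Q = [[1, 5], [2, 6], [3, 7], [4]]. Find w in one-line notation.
7 5 3 1 6 4 2

Reverse the RSK construction: for i from n down to 1, find the cell of Q containing i, remove the entry at that cell from P, and reverse-bump it up through P; the value ejected from row 1 is w(i).

Step i=7: Q has 7 at row 3, column 2; remove 6 from row 3 of P and reverse-bump: 6 enters row 2 and ejects 4; 4 enters row 1 and ejects 2. So w(7) = 2. P is now [[1, 4], [3, 6], [5], [7]].
Step i=6: Q has 6 at row 2, column 2; remove 6 from row 2 of P and reverse-bump: 6 enters row 1 and ejects 4. So w(6) = 4. P is now [[1, 6], [3], [5], [7]].
Step i=5: Q has 5 at row 1, column 2; remove that cell from P, ejecting 6. So w(5) = 6. P is now [[1], [3], [5], [7]].
Step i=4: Q has 4 at row 4, column 1; remove 7 from row 4 of P and reverse-bump: 7 enters row 3 and ejects 5; 5 enters row 2 and ejects 3; 3 enters row 1 and ejects 1. So w(4) = 1. P is now [[3], [5], [7]].
Step i=3: Q has 3 at row 3, column 1; remove 7 from row 3 of P and reverse-bump: 7 enters row 2 and ejects 5; 5 enters row 1 and ejects 3. So w(3) = 3. P is now [[5], [7]].
Step i=2: Q has 2 at row 2, column 1; remove 7 from row 2 of P and reverse-bump: 7 enters row 1 and ejects 5. So w(2) = 5. P is now [[7]].
Step i=1: Q has 1 at row 1, column 1; remove that cell from P, ejecting 7. So w(1) = 7. P is now [].

So w = 7 5 3 1 6 4 2.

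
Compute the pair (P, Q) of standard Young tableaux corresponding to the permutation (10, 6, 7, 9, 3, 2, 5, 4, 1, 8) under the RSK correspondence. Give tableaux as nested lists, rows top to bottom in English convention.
Insert each entry of the permutation into P by Schensted row insertion, recording in Q the position of each new cell.

Insert 10: appended to row 1. P = [[10]].
Insert 6: 6 bumps 10 from row 1; 10 starts row 2. P = [[6], [10]].
Insert 7: appended to row 1. P = [[6, 7], [10]].
Insert 9: appended to row 1. P = [[6, 7, 9], [10]].
Insert 3: 3 bumps 6 from row 1; 6 bumps 10 from row 2; 10 starts row 3. P = [[3, 7, 9], [6], [10]].
Insert 2: 2 bumps 3 from row 1; 3 bumps 6 from row 2; 6 bumps 10 from row 3; 10 starts row 4. P = [[2, 7, 9], [3], [6], [10]].
Insert 5: 5 bumps 7 from row 1; 7 appends to row 2. P = [[2, 5, 9], [3, 7], [6], [10]].
Insert 4: 4 bumps 5 from row 1; 5 bumps 7 from row 2; 7 appends to row 3. P = [[2, 4, 9], [3, 5], [6, 7], [10]].
Insert 1: 1 bumps 2 from row 1; 2 bumps 3 from row 2; 3 bumps 6 from row 3; 6 bumps 10 from row 4; 10 starts row 5. P = [[1, 4, 9], [2, 5], [3, 7], [6], [10]].
Insert 8: 8 bumps 9 from row 1; 9 appends to row 2. P = [[1, 4, 8], [2, 5, 9], [3, 7], [6], [10]].

So P = [[1, 4, 8], [2, 5, 9], [3, 7], [6], [10]], Q = [[1, 3, 4], [2, 7, 10], [5, 8], [6], [9]].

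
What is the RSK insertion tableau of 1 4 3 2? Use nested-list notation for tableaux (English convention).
P = [[1, 2], [3], [4]]

Insert 1: appended to row 1. P = [[1]].
Insert 4: appended to row 1. P = [[1, 4]].
Insert 3: 3 bumps 4 from row 1; 4 starts row 2. P = [[1, 3], [4]].
Insert 2: 2 bumps 3 from row 1; 3 bumps 4 from row 2; 4 starts row 3. P = [[1, 2], [3], [4]].

So P = [[1, 2], [3], [4]].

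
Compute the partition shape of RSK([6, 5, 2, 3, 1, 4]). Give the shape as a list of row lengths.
[3, 1, 1, 1]

Row-insert each entry into an empty tableau.

After inserting 6: P = [[6]].
After inserting 5: P = [[5], [6]].
After inserting 2: P = [[2], [5], [6]].
After inserting 3: P = [[2, 3], [5], [6]].
After inserting 1: P = [[1, 3], [2], [5], [6]].
After inserting 4: P = [[1, 3, 4], [2], [5], [6]].

The final insertion tableau P = [[1, 3, 4], [2], [5], [6]] has shape [3, 1, 1, 1].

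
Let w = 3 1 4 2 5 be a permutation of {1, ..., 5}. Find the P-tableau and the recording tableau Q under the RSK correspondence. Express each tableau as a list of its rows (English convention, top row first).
P = [[1, 2, 5], [3, 4]], Q = [[1, 3, 5], [2, 4]]

Insert each entry of the permutation into P by Schensted row insertion, recording in Q the position of each new cell.

After inserting 3: P = [[3]].
After inserting 1: P = [[1], [3]].
After inserting 4: P = [[1, 4], [3]].
After inserting 2: P = [[1, 2], [3, 4]].
After inserting 5: P = [[1, 2, 5], [3, 4]].

So P = [[1, 2, 5], [3, 4]], Q = [[1, 3, 5], [2, 4]].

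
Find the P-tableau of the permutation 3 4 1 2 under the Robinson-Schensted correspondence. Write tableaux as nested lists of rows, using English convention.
P = [[1, 2], [3, 4]]

Insert 3: appended to row 1. P = [[3]].
Insert 4: appended to row 1. P = [[3, 4]].
Insert 1: 1 bumps 3 from row 1; 3 starts row 2. P = [[1, 4], [3]].
Insert 2: 2 bumps 4 from row 1; 4 appends to row 2. P = [[1, 2], [3, 4]].

So P = [[1, 2], [3, 4]].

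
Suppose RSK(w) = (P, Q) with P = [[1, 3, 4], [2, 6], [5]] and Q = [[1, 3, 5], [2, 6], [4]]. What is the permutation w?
Reverse RSK: for i = n, n-1, ..., 1, locate i in Q, remove the corresponding corner cell from P, and reverse-bump its entry up through P; the value ejected from row 1 is w(i).

So w = 5 2 3 1 6 4.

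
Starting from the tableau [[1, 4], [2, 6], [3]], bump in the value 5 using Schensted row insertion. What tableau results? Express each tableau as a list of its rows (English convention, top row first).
5 is larger than every entry of row 1, so it is appended to row 1. The new tableau is [[1, 4, 5], [2, 6], [3]].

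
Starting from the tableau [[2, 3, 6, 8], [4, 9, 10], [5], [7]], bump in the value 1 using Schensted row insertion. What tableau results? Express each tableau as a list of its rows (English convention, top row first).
In row 1, 1 replaces 2 (the leftmost entry greater than 1); 2 is bumped to row 2. In row 2, 2 replaces 4 (the leftmost entry greater than 2); 4 is bumped to row 3. In row 3, 4 replaces 5 (the leftmost entry greater than 4); 5 is bumped to row 4. In row 4, 5 replaces 7 (the leftmost entry greater than 5); 7 is bumped to row 5. 7 starts a new row 5. The new tableau is [[1, 3, 6, 8], [2, 9, 10], [4], [5], [7]].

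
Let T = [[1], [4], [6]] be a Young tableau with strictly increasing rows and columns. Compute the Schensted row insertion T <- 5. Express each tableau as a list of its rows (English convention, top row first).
[[1, 5], [4], [6]]

5 is larger than every entry of row 1, so it is appended to row 1. The new tableau is [[1, 5], [4], [6]].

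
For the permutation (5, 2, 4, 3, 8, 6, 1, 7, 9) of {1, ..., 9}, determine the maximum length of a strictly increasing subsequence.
5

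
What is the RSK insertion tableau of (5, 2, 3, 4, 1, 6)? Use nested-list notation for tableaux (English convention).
P = [[1, 3, 4, 6], [2], [5]]

Insert 5: appended to row 1. P = [[5]].
Insert 2: 2 bumps 5 from row 1; 5 starts row 2. P = [[2], [5]].
Insert 3: appended to row 1. P = [[2, 3], [5]].
Insert 4: appended to row 1. P = [[2, 3, 4], [5]].
Insert 1: 1 bumps 2 from row 1; 2 bumps 5 from row 2; 5 starts row 3. P = [[1, 3, 4], [2], [5]].
Insert 6: appended to row 1. P = [[1, 3, 4, 6], [2], [5]].

So P = [[1, 3, 4, 6], [2], [5]].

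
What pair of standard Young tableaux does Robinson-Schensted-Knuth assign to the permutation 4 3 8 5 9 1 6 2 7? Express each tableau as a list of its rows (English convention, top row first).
Insert each entry of the permutation into P by Schensted row insertion, recording in Q the position of each new cell.

Insert 4: appended to row 1. P = [[4]].
Insert 3: 3 bumps 4 from row 1; 4 starts row 2. P = [[3], [4]].
Insert 8: appended to row 1. P = [[3, 8], [4]].
Insert 5: 5 bumps 8 from row 1; 8 appends to row 2. P = [[3, 5], [4, 8]].
Insert 9: appended to row 1. P = [[3, 5, 9], [4, 8]].
Insert 1: 1 bumps 3 from row 1; 3 bumps 4 from row 2; 4 starts row 3. P = [[1, 5, 9], [3, 8], [4]].
Insert 6: 6 bumps 9 from row 1; 9 appends to row 2. P = [[1, 5, 6], [3, 8, 9], [4]].
Insert 2: 2 bumps 5 from row 1; 5 bumps 8 from row 2; 8 appends to row 3. P = [[1, 2, 6], [3, 5, 9], [4, 8]].
Insert 7: appended to row 1. P = [[1, 2, 6, 7], [3, 5, 9], [4, 8]].

So P = [[1, 2, 6, 7], [3, 5, 9], [4, 8]], Q = [[1, 3, 5, 9], [2, 4, 7], [6, 8]].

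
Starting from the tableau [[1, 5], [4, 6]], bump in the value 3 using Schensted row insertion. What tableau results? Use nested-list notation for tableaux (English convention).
In row 1, 3 replaces 5 (the leftmost entry greater than 3); 5 is bumped to row 2. In row 2, 5 replaces 6 (the leftmost entry greater than 5); 6 is bumped to row 3. 6 starts a new row 3. The new tableau is [[1, 3], [4, 5], [6]].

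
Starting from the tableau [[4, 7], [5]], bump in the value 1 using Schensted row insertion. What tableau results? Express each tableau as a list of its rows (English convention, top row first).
[[1, 7], [4], [5]]

In row 1, 1 replaces 4 (the leftmost entry greater than 1); 4 is bumped to row 2. In row 2, 4 replaces 5 (the leftmost entry greater than 4); 5 is bumped to row 3. 5 starts a new row 3. The new tableau is [[1, 7], [4], [5]].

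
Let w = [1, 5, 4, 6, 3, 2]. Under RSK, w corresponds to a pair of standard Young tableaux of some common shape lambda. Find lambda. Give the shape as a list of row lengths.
[3, 1, 1, 1]

RSK row insertion gives P = [[1, 2, 6], [3], [4], [5]], which has shape [3, 1, 1, 1].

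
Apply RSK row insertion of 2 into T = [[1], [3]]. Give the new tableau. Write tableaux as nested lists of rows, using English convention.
2 is larger than every entry of row 1, so it is appended to row 1. The new tableau is [[1, 2], [3]].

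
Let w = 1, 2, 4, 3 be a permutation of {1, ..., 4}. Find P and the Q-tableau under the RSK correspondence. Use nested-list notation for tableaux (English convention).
P = [[1, 2, 3], [4]], Q = [[1, 2, 3], [4]]

Insert each entry of the permutation into P by Schensted row insertion, recording in Q the position of each new cell.

Insert 1: appended to row 1. P = [[1]].
Insert 2: appended to row 1. P = [[1, 2]].
Insert 4: appended to row 1. P = [[1, 2, 4]].
Insert 3: 3 bumps 4 from row 1; 4 starts row 2. P = [[1, 2, 3], [4]].

So P = [[1, 2, 3], [4]], Q = [[1, 2, 3], [4]].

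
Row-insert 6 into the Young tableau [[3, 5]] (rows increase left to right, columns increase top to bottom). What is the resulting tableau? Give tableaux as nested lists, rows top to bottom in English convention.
6 is larger than every entry of row 1, so it is appended to row 1. The new tableau is [[3, 5, 6]].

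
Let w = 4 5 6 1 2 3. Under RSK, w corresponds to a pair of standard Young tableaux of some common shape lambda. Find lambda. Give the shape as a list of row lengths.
[3, 3]

Row-insert each entry into an empty tableau.

After inserting 4: P = [[4]].
After inserting 5: P = [[4, 5]].
After inserting 6: P = [[4, 5, 6]].
After inserting 1: P = [[1, 5, 6], [4]].
After inserting 2: P = [[1, 2, 6], [4, 5]].
After inserting 3: P = [[1, 2, 3], [4, 5, 6]].

The final insertion tableau P = [[1, 2, 3], [4, 5, 6]] has shape [3, 3].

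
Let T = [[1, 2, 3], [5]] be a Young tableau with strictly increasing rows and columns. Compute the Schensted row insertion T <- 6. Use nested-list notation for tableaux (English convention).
[[1, 2, 3, 6], [5]]

6 is larger than every entry of row 1, so it is appended to row 1. The new tableau is [[1, 2, 3, 6], [5]].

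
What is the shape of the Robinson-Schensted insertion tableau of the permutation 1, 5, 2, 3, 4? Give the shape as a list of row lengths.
RSK row insertion gives P = [[1, 2, 3, 4], [5]], which has shape [4, 1].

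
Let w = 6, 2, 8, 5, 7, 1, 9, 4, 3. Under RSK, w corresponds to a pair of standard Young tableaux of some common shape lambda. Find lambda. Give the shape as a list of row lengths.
Row-insert each entry into an empty tableau.

After inserting 6: P = [[6]].
After inserting 2: P = [[2], [6]].
After inserting 8: P = [[2, 8], [6]].
After inserting 5: P = [[2, 5], [6, 8]].
After inserting 7: P = [[2, 5, 7], [6, 8]].
After inserting 1: P = [[1, 5, 7], [2, 8], [6]].
After inserting 9: P = [[1, 5, 7, 9], [2, 8], [6]].
After inserting 4: P = [[1, 4, 7, 9], [2, 5], [6, 8]].
After inserting 3: P = [[1, 3, 7, 9], [2, 4], [5, 8], [6]].

The final insertion tableau P = [[1, 3, 7, 9], [2, 4], [5, 8], [6]] has shape [4, 2, 2, 1].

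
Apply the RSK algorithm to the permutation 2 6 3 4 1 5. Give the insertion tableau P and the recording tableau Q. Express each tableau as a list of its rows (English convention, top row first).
Insert each entry of the permutation into P by Schensted row insertion, recording in Q the position of each new cell.

Insert 2: appended to row 1. P = [[2]].
Insert 6: appended to row 1. P = [[2, 6]].
Insert 3: 3 bumps 6 from row 1; 6 starts row 2. P = [[2, 3], [6]].
Insert 4: appended to row 1. P = [[2, 3, 4], [6]].
Insert 1: 1 bumps 2 from row 1; 2 bumps 6 from row 2; 6 starts row 3. P = [[1, 3, 4], [2], [6]].
Insert 5: appended to row 1. P = [[1, 3, 4, 5], [2], [6]].

So P = [[1, 3, 4, 5], [2], [6]], Q = [[1, 2, 4, 6], [3], [5]].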